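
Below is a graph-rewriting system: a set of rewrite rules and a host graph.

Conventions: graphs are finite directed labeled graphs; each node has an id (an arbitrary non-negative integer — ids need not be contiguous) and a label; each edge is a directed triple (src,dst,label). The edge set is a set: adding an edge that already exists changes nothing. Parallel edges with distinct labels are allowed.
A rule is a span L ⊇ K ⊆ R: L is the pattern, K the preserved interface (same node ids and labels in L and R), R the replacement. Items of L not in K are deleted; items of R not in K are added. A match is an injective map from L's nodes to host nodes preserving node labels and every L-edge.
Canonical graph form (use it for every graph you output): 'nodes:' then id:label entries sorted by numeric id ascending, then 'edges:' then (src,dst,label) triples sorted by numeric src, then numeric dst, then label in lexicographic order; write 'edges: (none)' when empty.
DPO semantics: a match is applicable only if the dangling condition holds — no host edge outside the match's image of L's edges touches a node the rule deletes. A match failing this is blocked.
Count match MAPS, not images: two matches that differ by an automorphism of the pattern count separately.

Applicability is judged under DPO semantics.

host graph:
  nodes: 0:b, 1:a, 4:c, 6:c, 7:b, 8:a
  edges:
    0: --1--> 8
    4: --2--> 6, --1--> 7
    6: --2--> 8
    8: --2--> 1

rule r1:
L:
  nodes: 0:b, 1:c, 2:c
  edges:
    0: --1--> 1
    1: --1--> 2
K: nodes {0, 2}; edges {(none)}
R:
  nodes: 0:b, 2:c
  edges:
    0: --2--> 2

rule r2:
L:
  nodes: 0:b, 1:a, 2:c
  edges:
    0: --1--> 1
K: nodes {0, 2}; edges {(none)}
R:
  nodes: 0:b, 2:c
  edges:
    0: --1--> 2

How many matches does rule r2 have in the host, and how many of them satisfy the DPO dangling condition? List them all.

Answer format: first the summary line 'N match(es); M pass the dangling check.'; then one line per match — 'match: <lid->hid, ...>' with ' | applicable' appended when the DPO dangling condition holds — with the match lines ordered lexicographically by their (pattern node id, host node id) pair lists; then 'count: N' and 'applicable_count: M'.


2 match(es); 0 pass the dangling check.
match: 0->0, 1->8, 2->4
match: 0->0, 1->8, 2->6
count: 2
applicable_count: 0


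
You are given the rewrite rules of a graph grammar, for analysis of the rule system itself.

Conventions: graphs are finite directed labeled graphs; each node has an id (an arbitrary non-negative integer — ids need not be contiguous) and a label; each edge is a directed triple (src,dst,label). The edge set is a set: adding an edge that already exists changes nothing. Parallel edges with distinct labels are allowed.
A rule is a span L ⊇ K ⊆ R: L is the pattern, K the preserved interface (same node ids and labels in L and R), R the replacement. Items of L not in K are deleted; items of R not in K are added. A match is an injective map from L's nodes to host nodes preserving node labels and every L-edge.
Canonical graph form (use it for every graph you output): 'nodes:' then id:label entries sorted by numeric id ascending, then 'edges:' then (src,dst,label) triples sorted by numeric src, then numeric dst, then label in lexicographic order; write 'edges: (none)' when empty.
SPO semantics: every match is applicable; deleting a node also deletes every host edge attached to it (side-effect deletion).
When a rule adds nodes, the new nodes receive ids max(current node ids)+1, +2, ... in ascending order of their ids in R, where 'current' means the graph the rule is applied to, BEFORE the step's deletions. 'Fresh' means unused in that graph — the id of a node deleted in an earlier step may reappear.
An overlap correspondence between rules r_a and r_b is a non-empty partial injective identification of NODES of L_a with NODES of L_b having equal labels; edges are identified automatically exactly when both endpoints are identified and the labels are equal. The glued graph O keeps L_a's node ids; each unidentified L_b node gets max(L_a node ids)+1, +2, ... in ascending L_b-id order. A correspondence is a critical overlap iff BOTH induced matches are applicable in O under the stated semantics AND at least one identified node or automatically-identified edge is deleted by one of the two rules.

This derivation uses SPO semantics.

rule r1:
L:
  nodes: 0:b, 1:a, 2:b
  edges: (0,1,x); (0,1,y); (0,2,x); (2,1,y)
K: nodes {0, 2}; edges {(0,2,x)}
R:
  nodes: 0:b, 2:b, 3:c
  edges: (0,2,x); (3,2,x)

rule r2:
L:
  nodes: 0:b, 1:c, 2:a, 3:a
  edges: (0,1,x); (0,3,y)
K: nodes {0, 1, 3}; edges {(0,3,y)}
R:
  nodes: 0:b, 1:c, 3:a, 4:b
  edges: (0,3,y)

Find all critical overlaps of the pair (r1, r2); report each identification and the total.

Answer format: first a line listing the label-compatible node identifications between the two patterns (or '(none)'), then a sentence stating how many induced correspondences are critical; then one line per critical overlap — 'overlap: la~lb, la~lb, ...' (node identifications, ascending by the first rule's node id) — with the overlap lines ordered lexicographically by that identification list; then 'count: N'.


label-compatible node identifications between L(r1) and L(r2): 0~0, 1~2, 1~3, 2~0
6 of the induced correspondences are critical overlaps of r1 and r2.
overlap: 0~0, 1~2
overlap: 0~0, 1~3
overlap: 1~2
overlap: 1~2, 2~0
overlap: 1~3
overlap: 1~3, 2~0
count: 6


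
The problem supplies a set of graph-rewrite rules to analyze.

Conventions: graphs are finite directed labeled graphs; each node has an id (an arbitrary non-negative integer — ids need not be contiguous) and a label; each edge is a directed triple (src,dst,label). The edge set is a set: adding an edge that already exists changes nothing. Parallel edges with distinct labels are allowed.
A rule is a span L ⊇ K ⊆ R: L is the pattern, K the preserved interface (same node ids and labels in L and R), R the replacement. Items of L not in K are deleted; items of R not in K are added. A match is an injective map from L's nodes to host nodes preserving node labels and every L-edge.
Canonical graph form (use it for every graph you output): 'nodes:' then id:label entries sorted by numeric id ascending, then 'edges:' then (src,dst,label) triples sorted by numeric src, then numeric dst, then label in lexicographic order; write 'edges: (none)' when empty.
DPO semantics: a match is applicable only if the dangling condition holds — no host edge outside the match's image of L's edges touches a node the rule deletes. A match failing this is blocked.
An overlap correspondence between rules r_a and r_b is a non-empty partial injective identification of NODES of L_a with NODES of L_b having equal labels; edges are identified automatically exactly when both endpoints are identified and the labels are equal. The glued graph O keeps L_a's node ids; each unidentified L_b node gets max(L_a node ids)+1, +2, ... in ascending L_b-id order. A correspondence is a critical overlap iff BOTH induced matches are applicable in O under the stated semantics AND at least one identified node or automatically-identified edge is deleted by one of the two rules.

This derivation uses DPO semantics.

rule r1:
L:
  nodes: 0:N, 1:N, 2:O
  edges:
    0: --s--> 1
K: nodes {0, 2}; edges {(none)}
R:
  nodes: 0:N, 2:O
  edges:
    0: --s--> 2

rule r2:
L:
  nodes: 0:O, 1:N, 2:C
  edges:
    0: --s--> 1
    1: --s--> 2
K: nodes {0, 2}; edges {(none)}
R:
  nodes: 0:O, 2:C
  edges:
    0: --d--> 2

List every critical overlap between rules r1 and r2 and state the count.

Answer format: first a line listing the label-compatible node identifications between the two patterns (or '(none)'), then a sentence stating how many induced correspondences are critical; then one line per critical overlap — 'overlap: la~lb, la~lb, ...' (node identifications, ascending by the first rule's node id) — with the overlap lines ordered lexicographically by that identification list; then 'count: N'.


label-compatible node identifications between L(r1) and L(r2): 0~1, 1~1, 2~0
0 of the induced correspondences are critical overlaps of r1 and r2.
count: 0


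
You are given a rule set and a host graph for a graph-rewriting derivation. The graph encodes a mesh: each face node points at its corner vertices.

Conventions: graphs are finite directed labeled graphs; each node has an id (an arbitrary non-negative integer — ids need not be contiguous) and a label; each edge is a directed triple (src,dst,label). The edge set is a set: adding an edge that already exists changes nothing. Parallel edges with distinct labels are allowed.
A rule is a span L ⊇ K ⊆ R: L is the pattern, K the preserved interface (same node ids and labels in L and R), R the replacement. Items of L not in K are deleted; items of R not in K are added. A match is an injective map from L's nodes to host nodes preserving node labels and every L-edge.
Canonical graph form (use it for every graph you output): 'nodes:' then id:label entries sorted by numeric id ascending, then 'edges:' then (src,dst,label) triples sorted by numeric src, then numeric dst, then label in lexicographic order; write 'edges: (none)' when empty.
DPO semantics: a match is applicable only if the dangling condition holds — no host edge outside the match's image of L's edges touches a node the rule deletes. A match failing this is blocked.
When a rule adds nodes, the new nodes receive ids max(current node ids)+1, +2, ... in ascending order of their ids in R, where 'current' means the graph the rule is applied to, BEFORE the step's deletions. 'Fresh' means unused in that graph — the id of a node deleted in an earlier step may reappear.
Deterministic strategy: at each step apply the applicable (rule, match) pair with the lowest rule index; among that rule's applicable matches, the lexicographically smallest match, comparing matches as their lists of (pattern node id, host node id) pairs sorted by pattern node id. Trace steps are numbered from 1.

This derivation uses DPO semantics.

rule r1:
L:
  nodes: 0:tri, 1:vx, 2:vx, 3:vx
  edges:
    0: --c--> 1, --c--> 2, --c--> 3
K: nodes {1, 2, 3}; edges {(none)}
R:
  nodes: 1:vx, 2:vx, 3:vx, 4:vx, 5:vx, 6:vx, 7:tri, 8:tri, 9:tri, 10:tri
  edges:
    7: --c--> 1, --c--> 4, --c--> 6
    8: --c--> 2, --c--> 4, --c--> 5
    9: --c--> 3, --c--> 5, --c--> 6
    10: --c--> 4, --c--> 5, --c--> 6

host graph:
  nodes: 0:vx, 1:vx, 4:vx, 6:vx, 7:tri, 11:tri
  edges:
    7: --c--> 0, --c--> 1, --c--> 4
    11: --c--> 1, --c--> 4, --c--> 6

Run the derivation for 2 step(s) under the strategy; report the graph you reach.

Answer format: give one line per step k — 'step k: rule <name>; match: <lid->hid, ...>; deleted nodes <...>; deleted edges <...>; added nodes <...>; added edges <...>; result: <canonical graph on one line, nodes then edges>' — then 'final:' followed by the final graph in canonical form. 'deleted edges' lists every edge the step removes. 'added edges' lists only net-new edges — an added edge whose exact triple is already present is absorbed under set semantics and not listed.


step 1: rule r1; match: 0->7, 1->0, 2->1, 3->4; deleted nodes 7; deleted edges (7,0,c); (7,1,c); (7,4,c); added nodes 12, 13, 14, 15, 16, 17, 18; added edges (15,0,c); (15,12,c); (15,14,c); (16,1,c); (16,12,c); (16,13,c); (17,4,c); (17,13,c); (17,14,c); (18,12,c); (18,13,c); (18,14,c); result: nodes: 0:vx, 1:vx, 4:vx, 6:vx, 11:tri, 12:vx, 13:vx, 14:vx, 15:tri, 16:tri, 17:tri, 18:tri edges: (11,1,c); (11,4,c); (11,6,c); (15,0,c); (15,12,c); (15,14,c); (16,1,c); (16,12,c); (16,13,c); (17,4,c); (17,13,c); (17,14,c); (18,12,c); (18,13,c); (18,14,c)
step 2: rule r1; match: 0->11, 1->1, 2->4, 3->6; deleted nodes 11; deleted edges (11,1,c); (11,4,c); (11,6,c); added nodes 19, 20, 21, 22, 23, 24, 25; added edges (22,1,c); (22,19,c); (22,21,c); (23,4,c); (23,19,c); (23,20,c); (24,6,c); (24,20,c); (24,21,c); (25,19,c); (25,20,c); (25,21,c); result: nodes: 0:vx, 1:vx, 4:vx, 6:vx, 12:vx, 13:vx, 14:vx, 15:tri, 16:tri, 17:tri, 18:tri, 19:vx, 20:vx, 21:vx, 22:tri, 23:tri, 24:tri, 25:tri edges: (15,0,c); (15,12,c); (15,14,c); (16,1,c); (16,12,c); (16,13,c); (17,4,c); (17,13,c); (17,14,c); (18,12,c); (18,13,c); (18,14,c); (22,1,c); (22,19,c); (22,21,c); (23,4,c); (23,19,c); (23,20,c); (24,6,c); (24,20,c); (24,21,c); (25,19,c); (25,20,c); (25,21,c)
final:
nodes: 0:vx, 1:vx, 4:vx, 6:vx, 12:vx, 13:vx, 14:vx, 15:tri, 16:tri, 17:tri, 18:tri, 19:vx, 20:vx, 21:vx, 22:tri, 23:tri, 24:tri, 25:tri
edges: (15,0,c); (15,12,c); (15,14,c); (16,1,c); (16,12,c); (16,13,c); (17,4,c); (17,13,c); (17,14,c); (18,12,c); (18,13,c); (18,14,c); (22,1,c); (22,19,c); (22,21,c); (23,4,c); (23,19,c); (23,20,c); (24,6,c); (24,20,c); (24,21,c); (25,19,c); (25,20,c); (25,21,c)


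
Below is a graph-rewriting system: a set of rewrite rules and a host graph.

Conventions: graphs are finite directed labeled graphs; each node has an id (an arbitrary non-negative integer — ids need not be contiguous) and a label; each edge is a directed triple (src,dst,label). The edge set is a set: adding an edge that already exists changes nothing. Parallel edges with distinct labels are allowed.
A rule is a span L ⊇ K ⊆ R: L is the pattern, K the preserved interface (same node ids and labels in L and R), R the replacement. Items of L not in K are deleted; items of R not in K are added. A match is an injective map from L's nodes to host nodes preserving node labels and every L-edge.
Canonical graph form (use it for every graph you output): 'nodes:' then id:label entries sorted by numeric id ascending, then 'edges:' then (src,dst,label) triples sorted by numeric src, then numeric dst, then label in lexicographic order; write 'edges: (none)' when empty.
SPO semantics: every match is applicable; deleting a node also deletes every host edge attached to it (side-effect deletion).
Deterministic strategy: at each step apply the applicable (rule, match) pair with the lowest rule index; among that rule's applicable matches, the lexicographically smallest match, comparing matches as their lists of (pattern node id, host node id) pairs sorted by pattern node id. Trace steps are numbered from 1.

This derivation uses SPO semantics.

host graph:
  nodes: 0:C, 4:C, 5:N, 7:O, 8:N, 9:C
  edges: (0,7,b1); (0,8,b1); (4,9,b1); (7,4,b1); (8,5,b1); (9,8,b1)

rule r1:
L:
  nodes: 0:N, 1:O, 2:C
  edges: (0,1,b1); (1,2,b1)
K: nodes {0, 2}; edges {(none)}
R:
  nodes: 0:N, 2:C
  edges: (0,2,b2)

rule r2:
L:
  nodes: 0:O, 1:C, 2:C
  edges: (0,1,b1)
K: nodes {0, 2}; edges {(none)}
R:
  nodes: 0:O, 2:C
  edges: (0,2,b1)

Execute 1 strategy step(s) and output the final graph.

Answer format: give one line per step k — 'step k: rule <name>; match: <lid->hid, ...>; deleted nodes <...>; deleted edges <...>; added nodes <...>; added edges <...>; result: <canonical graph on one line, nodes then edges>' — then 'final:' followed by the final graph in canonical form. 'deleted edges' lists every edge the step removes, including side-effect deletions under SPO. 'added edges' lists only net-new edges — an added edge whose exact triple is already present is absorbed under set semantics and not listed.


step 1: rule r2; match: 0->7, 1->4, 2->0; deleted nodes 4; deleted edges (4,9,b1); (7,4,b1); added nodes (none); added edges (7,0,b1); result: nodes: 0:C, 5:N, 7:O, 8:N, 9:C edges: (0,7,b1); (0,8,b1); (7,0,b1); (8,5,b1); (9,8,b1)
final:
nodes: 0:C, 5:N, 7:O, 8:N, 9:C
edges: (0,7,b1); (0,8,b1); (7,0,b1); (8,5,b1); (9,8,b1)


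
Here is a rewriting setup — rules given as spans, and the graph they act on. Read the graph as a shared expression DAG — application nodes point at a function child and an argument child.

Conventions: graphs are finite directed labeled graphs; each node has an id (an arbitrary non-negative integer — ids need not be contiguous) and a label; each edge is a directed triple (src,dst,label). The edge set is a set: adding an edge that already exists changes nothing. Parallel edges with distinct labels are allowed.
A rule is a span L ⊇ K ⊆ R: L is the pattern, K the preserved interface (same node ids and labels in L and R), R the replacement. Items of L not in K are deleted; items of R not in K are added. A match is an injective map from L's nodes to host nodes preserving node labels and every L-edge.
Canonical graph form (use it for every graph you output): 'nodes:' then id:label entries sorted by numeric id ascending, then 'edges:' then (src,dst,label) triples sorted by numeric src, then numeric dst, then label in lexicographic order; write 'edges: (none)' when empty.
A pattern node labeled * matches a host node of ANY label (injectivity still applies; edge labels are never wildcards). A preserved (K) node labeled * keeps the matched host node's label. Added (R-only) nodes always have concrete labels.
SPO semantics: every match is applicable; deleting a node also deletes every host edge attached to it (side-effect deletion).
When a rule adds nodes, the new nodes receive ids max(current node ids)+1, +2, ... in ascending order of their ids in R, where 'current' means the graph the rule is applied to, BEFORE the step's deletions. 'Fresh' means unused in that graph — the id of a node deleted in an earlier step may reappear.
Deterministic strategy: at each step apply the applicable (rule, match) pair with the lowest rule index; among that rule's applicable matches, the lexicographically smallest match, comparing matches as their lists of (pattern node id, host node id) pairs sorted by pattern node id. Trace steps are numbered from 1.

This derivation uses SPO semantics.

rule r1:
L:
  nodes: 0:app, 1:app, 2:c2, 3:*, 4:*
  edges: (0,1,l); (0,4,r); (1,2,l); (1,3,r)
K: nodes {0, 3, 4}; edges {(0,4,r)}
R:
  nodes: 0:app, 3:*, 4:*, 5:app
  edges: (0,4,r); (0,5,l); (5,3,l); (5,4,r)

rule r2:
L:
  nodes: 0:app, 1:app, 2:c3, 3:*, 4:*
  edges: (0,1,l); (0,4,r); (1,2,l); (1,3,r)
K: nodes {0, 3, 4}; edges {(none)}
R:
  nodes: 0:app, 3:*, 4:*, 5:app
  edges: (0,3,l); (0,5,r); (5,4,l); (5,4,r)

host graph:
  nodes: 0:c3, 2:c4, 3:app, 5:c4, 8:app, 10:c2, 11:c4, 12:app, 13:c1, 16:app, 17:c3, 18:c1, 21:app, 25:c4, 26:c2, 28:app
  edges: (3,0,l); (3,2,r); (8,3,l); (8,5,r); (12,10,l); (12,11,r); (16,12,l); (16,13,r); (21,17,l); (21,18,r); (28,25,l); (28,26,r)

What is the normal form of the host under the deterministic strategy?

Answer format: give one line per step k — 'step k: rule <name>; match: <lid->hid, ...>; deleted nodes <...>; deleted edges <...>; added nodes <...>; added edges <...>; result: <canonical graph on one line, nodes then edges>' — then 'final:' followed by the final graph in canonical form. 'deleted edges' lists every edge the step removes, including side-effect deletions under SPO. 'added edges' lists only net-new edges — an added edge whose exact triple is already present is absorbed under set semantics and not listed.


step 1: rule r1; match: 0->16, 1->12, 2->10, 3->11, 4->13; deleted nodes 10, 12; deleted edges (12,10,l); (12,11,r); (16,12,l); added nodes 29; added edges (16,29,l); (29,11,l); (29,13,r); result: nodes: 0:c3, 2:c4, 3:app, 5:c4, 8:app, 11:c4, 13:c1, 16:app, 17:c3, 18:c1, 21:app, 25:c4, 26:c2, 28:app, 29:app edges: (3,0,l); (3,2,r); (8,3,l); (8,5,r); (16,13,r); (16,29,l); (21,17,l); (21,18,r); (28,25,l); (28,26,r); (29,11,l); (29,13,r)
step 2: rule r2; match: 0->8, 1->3, 2->0, 3->2, 4->5; deleted nodes 0, 3; deleted edges (3,0,l); (3,2,r); (8,3,l); (8,5,r); added nodes 30; added edges (8,2,l); (8,30,r); (30,5,l); (30,5,r); result: nodes: 2:c4, 5:c4, 8:app, 11:c4, 13:c1, 16:app, 17:c3, 18:c1, 21:app, 25:c4, 26:c2, 28:app, 29:app, 30:app edges: (8,2,l); (8,30,r); (16,13,r); (16,29,l); (21,17,l); (21,18,r); (28,25,l); (28,26,r); (29,11,l); (29,13,r); (30,5,l); (30,5,r)
final:
nodes: 2:c4, 5:c4, 8:app, 11:c4, 13:c1, 16:app, 17:c3, 18:c1, 21:app, 25:c4, 26:c2, 28:app, 29:app, 30:app
edges: (8,2,l); (8,30,r); (16,13,r); (16,29,l); (21,17,l); (21,18,r); (28,25,l); (28,26,r); (29,11,l); (29,13,r); (30,5,l); (30,5,r)


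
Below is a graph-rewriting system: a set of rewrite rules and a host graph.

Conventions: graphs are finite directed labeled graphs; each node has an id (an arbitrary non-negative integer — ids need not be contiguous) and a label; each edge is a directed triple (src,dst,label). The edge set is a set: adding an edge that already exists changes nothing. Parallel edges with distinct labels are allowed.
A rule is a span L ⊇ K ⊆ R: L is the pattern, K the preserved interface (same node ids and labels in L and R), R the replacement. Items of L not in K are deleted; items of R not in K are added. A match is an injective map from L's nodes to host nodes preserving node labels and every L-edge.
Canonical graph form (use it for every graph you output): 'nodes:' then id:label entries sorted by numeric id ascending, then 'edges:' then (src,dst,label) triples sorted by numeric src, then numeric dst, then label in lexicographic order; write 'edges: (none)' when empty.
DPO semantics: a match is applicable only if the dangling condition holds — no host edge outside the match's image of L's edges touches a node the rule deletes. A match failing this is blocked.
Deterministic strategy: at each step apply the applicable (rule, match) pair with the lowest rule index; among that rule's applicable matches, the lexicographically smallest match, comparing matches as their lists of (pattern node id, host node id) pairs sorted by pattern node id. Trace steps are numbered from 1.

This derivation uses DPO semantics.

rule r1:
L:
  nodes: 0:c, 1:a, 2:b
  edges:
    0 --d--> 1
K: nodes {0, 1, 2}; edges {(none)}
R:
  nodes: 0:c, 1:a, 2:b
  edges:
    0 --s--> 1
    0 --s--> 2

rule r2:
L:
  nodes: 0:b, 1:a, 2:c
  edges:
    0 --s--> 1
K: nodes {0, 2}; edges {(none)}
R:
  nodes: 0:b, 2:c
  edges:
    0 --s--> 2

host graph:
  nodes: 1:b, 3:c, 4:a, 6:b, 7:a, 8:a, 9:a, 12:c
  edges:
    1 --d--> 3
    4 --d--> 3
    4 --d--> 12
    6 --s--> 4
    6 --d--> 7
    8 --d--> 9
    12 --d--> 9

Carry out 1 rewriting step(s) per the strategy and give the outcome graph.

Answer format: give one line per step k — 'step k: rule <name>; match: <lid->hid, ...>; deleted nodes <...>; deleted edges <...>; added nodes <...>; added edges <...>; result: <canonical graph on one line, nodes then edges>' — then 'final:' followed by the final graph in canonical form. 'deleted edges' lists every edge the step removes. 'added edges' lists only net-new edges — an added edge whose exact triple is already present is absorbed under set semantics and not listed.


step 1: rule r1; match: 0->12, 1->9, 2->1; deleted nodes (none); deleted edges (12,9,d); added nodes (none); added edges (12,1,s); (12,9,s); result: nodes: 1:b, 3:c, 4:a, 6:b, 7:a, 8:a, 9:a, 12:c edges: (1,3,d); (4,3,d); (4,12,d); (6,4,s); (6,7,d); (8,9,d); (12,1,s); (12,9,s)
final:
nodes: 1:b, 3:c, 4:a, 6:b, 7:a, 8:a, 9:a, 12:c
edges: (1,3,d); (4,3,d); (4,12,d); (6,4,s); (6,7,d); (8,9,d); (12,1,s); (12,9,s)


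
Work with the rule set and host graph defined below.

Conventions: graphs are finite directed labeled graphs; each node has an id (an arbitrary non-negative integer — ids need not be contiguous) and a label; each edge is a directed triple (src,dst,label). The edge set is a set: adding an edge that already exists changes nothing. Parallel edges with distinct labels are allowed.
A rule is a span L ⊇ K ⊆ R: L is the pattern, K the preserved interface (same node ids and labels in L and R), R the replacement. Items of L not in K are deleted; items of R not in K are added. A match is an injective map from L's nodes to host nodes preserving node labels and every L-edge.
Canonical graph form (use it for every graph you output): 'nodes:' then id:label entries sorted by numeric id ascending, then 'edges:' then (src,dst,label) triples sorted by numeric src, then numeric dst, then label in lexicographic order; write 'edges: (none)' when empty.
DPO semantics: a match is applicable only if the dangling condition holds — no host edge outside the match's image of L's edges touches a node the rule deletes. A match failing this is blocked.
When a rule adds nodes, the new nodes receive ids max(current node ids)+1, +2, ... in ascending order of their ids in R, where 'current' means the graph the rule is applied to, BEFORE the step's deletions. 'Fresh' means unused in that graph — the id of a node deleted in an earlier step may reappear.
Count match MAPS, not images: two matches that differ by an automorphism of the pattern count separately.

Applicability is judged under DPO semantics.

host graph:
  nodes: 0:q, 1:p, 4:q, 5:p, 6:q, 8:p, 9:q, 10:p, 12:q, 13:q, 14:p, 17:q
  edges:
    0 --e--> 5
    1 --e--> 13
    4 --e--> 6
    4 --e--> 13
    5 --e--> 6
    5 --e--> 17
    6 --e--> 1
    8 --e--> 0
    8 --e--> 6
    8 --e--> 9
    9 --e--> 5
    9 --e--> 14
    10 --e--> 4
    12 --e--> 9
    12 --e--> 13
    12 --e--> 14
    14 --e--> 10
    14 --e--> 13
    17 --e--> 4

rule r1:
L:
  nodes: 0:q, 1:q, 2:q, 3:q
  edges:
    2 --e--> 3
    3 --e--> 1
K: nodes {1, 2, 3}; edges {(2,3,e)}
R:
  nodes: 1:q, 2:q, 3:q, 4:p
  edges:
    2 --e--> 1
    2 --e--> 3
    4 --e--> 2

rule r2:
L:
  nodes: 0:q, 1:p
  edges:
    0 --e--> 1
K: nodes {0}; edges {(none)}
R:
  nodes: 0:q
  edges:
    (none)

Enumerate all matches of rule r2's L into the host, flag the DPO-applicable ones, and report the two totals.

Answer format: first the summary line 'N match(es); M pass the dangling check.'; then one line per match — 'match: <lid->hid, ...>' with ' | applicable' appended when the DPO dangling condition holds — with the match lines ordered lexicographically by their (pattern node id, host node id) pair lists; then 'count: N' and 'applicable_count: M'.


5 match(es); 0 pass the dangling check.
match: 0->0, 1->5
match: 0->6, 1->1
match: 0->9, 1->5
match: 0->9, 1->14
match: 0->12, 1->14
count: 5
applicable_count: 0


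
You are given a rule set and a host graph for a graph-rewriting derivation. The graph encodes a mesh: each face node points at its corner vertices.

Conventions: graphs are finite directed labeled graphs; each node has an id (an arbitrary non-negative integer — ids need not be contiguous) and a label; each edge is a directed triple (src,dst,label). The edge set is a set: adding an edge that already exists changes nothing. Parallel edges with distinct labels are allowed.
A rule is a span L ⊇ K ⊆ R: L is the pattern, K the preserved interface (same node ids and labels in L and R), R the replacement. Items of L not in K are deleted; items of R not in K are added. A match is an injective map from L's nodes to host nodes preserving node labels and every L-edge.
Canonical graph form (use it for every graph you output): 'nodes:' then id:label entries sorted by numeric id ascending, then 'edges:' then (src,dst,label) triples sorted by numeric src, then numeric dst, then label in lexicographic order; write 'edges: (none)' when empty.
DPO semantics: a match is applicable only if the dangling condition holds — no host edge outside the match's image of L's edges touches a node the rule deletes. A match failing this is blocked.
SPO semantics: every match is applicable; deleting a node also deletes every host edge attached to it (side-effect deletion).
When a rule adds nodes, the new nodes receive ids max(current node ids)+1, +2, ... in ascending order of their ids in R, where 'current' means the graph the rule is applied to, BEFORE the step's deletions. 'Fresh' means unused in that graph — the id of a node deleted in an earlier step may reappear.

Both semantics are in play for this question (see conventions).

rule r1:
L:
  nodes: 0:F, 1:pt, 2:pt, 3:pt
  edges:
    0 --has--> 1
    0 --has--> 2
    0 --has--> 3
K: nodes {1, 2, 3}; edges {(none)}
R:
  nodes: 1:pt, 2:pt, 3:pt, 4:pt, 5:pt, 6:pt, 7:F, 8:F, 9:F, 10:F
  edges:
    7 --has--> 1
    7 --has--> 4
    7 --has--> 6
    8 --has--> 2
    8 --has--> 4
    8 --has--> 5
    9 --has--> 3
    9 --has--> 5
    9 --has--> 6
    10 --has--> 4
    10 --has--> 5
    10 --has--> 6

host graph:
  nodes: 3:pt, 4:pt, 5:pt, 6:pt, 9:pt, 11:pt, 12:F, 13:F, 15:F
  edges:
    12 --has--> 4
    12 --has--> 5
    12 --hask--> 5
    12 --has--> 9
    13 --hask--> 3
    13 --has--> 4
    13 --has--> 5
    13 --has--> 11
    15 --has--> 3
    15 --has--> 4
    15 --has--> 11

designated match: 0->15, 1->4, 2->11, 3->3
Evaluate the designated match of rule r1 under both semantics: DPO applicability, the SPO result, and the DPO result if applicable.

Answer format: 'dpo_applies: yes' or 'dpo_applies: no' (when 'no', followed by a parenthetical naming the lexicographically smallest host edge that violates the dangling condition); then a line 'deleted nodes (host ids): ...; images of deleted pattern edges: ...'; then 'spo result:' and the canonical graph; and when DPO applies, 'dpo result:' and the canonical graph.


dpo_applies: yes
deleted nodes (host ids): 15; images of deleted pattern edges: (15,3,has); (15,4,has); (15,11,has)
spo result:
nodes: 3:pt, 4:pt, 5:pt, 6:pt, 9:pt, 11:pt, 12:F, 13:F, 16:pt, 17:pt, 18:pt, 19:F, 20:F, 21:F, 22:F
edges: (12,4,has); (12,5,has); (12,5,hask); (12,9,has); (13,3,hask); (13,4,has); (13,5,has); (13,11,has); (19,4,has); (19,16,has); (19,18,has); (20,11,has); (20,16,has); (20,17,has); (21,3,has); (21,17,has); (21,18,has); (22,16,has); (22,17,has); (22,18,has)
dpo result:
nodes: 3:pt, 4:pt, 5:pt, 6:pt, 9:pt, 11:pt, 12:F, 13:F, 16:pt, 17:pt, 18:pt, 19:F, 20:F, 21:F, 22:F
edges: (12,4,has); (12,5,has); (12,5,hask); (12,9,has); (13,3,hask); (13,4,has); (13,5,has); (13,11,has); (19,4,has); (19,16,has); (19,18,has); (20,11,has); (20,16,has); (20,17,has); (21,3,has); (21,17,has); (21,18,has); (22,16,has); (22,17,has); (22,18,has)


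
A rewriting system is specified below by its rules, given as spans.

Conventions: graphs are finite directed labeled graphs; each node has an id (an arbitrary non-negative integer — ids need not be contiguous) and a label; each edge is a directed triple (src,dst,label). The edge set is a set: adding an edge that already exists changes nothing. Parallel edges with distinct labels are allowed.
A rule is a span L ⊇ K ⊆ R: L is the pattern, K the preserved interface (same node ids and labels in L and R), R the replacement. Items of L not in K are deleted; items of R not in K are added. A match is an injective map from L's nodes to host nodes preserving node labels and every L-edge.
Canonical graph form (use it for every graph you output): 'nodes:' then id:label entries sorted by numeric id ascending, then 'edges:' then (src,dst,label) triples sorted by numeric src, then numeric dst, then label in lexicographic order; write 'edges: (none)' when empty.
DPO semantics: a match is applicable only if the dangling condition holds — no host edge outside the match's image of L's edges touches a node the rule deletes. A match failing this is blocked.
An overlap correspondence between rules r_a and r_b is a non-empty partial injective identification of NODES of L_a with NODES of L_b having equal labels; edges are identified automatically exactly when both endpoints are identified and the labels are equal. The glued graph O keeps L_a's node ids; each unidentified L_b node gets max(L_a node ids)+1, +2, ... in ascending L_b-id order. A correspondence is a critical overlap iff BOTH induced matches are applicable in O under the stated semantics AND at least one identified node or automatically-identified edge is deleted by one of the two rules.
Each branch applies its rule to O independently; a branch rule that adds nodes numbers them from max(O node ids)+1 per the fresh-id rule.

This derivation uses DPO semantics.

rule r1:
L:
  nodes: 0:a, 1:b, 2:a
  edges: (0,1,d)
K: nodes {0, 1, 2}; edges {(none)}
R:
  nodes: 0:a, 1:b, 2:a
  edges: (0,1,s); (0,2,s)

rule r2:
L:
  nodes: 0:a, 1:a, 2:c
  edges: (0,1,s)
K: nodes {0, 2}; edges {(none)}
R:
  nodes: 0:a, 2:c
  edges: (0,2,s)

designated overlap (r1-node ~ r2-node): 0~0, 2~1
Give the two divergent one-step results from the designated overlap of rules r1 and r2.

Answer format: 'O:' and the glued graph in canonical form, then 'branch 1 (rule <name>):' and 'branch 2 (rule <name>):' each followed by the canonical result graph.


O:
nodes: 0:a, 1:b, 2:a, 3:c
edges: (0,1,d); (0,2,s)
branch 1 (rule r1):
nodes: 0:a, 1:b, 2:a, 3:c
edges: (0,1,s); (0,2,s)
branch 2 (rule r2):
nodes: 0:a, 1:b, 3:c
edges: (0,1,d); (0,3,s)


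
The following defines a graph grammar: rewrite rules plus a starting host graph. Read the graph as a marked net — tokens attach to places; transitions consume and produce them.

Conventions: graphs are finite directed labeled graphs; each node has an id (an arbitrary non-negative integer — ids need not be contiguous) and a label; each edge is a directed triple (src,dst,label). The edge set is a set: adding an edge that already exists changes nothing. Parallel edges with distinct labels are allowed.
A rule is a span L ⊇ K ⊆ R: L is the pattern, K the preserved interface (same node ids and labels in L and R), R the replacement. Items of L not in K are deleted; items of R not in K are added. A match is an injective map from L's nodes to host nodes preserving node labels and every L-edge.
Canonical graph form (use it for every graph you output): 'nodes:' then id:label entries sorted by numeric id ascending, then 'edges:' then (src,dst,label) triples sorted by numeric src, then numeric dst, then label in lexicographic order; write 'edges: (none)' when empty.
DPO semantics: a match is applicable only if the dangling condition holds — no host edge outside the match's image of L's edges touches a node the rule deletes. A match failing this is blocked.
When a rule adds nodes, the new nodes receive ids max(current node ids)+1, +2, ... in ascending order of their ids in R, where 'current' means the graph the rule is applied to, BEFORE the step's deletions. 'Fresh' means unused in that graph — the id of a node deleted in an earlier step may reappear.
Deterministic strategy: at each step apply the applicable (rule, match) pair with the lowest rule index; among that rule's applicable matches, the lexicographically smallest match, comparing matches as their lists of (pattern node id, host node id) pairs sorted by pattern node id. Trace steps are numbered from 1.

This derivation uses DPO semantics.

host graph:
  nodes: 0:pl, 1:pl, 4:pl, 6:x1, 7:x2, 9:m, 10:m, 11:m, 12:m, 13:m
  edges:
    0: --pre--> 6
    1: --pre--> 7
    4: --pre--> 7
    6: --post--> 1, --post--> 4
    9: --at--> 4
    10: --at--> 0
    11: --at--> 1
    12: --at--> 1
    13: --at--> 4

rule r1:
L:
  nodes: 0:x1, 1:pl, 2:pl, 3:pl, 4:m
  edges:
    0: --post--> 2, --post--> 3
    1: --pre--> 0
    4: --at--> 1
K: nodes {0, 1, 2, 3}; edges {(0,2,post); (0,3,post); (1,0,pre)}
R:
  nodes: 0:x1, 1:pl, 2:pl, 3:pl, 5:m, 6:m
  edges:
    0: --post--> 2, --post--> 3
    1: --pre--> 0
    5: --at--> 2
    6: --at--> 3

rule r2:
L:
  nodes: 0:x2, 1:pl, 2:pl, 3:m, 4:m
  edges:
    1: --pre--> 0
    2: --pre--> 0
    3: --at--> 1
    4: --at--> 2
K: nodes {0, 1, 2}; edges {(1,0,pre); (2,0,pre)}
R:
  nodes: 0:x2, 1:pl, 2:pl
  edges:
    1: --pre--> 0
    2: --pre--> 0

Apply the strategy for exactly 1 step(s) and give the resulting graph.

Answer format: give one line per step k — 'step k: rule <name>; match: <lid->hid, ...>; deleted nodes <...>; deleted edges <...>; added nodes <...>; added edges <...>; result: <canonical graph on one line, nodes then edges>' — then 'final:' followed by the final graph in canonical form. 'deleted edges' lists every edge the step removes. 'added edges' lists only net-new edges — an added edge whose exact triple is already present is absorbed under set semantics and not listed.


step 1: rule r1; match: 0->6, 1->0, 2->1, 3->4, 4->10; deleted nodes 10; deleted edges (10,0,at); added nodes 14, 15; added edges (14,1,at); (15,4,at); result: nodes: 0:pl, 1:pl, 4:pl, 6:x1, 7:x2, 9:m, 11:m, 12:m, 13:m, 14:m, 15:m edges: (0,6,pre); (1,7,pre); (4,7,pre); (6,1,post); (6,4,post); (9,4,at); (11,1,at); (12,1,at); (13,4,at); (14,1,at); (15,4,at)
final:
nodes: 0:pl, 1:pl, 4:pl, 6:x1, 7:x2, 9:m, 11:m, 12:m, 13:m, 14:m, 15:m
edges: (0,6,pre); (1,7,pre); (4,7,pre); (6,1,post); (6,4,post); (9,4,at); (11,1,at); (12,1,at); (13,4,at); (14,1,at); (15,4,at)


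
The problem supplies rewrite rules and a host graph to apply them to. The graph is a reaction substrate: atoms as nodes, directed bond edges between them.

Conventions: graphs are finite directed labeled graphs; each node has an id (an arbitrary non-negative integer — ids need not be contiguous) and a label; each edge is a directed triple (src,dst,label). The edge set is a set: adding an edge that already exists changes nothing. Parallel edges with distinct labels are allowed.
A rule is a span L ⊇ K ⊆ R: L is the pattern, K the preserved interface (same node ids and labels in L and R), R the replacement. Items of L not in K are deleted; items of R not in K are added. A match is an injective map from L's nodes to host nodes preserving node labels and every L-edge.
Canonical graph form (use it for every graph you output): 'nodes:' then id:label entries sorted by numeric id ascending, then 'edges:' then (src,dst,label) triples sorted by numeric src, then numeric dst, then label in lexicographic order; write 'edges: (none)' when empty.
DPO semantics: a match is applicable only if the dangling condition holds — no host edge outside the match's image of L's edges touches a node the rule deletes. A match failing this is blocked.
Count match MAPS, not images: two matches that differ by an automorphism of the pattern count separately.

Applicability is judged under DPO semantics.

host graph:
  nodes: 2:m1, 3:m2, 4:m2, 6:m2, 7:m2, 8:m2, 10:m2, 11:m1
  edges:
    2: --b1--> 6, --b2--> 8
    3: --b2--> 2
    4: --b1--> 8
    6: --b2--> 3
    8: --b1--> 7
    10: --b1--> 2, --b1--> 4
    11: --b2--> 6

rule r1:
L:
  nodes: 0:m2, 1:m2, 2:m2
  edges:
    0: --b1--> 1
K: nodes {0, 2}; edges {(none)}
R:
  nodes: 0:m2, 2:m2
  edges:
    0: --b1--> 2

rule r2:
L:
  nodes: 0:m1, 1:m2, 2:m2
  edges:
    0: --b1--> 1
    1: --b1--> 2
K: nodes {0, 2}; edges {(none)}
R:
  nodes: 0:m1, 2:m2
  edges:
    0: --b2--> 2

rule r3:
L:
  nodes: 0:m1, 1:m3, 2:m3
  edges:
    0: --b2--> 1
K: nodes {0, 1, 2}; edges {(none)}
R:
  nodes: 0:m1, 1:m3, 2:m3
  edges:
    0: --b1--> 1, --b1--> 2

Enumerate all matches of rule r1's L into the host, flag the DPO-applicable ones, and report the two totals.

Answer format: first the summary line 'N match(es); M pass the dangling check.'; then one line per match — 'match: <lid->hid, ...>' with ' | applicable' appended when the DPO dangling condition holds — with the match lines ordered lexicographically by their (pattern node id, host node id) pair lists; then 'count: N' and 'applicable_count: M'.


12 match(es); 4 pass the dangling check.
match: 0->4, 1->8, 2->3
match: 0->4, 1->8, 2->6
match: 0->4, 1->8, 2->7
match: 0->4, 1->8, 2->10
match: 0->8, 1->7, 2->3 | applicable
match: 0->8, 1->7, 2->4 | applicable
match: 0->8, 1->7, 2->6 | applicable
match: 0->8, 1->7, 2->10 | applicable
match: 0->10, 1->4, 2->3
match: 0->10, 1->4, 2->6
match: 0->10, 1->4, 2->7
match: 0->10, 1->4, 2->8
count: 12
applicable_count: 4


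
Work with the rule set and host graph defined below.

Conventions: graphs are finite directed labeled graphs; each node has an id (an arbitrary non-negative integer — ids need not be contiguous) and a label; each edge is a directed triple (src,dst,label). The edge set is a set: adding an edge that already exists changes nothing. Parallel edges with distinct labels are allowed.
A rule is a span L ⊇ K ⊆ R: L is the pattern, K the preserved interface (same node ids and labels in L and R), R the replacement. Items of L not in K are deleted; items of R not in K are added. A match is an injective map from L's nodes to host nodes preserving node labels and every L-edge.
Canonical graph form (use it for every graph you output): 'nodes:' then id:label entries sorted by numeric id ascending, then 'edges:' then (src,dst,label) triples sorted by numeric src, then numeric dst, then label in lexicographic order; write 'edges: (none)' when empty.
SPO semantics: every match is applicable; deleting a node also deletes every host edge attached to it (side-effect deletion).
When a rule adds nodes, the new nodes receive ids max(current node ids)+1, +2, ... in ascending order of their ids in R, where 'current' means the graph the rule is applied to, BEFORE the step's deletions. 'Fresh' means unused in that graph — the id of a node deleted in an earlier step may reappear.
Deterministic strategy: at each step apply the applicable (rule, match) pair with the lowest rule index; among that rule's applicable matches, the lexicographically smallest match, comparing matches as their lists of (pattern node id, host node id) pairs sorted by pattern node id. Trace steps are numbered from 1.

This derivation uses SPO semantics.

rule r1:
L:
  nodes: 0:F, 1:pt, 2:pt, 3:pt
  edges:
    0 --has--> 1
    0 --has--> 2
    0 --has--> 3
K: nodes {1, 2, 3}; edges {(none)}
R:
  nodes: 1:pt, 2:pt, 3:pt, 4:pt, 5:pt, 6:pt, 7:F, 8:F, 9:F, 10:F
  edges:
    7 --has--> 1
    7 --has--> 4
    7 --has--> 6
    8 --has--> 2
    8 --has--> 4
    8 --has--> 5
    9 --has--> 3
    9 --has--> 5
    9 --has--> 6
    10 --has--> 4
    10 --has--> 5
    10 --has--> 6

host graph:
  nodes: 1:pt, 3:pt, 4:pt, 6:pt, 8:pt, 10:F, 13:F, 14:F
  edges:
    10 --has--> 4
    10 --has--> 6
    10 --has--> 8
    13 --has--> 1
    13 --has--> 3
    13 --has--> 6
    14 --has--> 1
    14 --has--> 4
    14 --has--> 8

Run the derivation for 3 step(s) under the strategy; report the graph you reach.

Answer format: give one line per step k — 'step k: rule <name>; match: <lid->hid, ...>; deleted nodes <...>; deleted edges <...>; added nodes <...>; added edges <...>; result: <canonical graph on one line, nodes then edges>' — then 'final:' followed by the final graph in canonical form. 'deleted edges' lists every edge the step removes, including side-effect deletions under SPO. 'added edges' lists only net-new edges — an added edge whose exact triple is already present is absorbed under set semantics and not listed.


step 1: rule r1; match: 0->10, 1->4, 2->6, 3->8; deleted nodes 10; deleted edges (10,4,has); (10,6,has); (10,8,has); added nodes 15, 16, 17, 18, 19, 20, 21; added edges (18,4,has); (18,15,has); (18,17,has); (19,6,has); (19,15,has); (19,16,has); (20,8,has); (20,16,has); (20,17,has); (21,15,has); (21,16,has); (21,17,has); result: nodes: 1:pt, 3:pt, 4:pt, 6:pt, 8:pt, 13:F, 14:F, 15:pt, 16:pt, 17:pt, 18:F, 19:F, 20:F, 21:F edges: (13,1,has); (13,3,has); (13,6,has); (14,1,has); (14,4,has); (14,8,has); (18,4,has); (18,15,has); (18,17,has); (19,6,has); (19,15,has); (19,16,has); (20,8,has); (20,16,has); (20,17,has); (21,15,has); (21,16,has); (21,17,has)
step 2: rule r1; match: 0->13, 1->1, 2->3, 3->6; deleted nodes 13; deleted edges (13,1,has); (13,3,has); (13,6,has); added nodes 22, 23, 24, 25, 26, 27, 28; added edges (25,1,has); (25,22,has); (25,24,has); (26,3,has); (26,22,has); (26,23,has); (27,6,has); (27,23,has); (27,24,has); (28,22,has); (28,23,has); (28,24,has); result: nodes: 1:pt, 3:pt, 4:pt, 6:pt, 8:pt, 14:F, 15:pt, 16:pt, 17:pt, 18:F, 19:F, 20:F, 21:F, 22:pt, 23:pt, 24:pt, 25:F, 26:F, 27:F, 28:F edges: (14,1,has); (14,4,has); (14,8,has); (18,4,has); (18,15,has); (18,17,has); (19,6,has); (19,15,has); (19,16,has); (20,8,has); (20,16,has); (20,17,has); (21,15,has); (21,16,has); (21,17,has); (25,1,has); (25,22,has); (25,24,has); (26,3,has); (26,22,has); (26,23,has); (27,6,has); (27,23,has); (27,24,has); (28,22,has); (28,23,has); (28,24,has)
step 3: rule r1; match: 0->14, 1->1, 2->4, 3->8; deleted nodes 14; deleted edges (14,1,has); (14,4,has); (14,8,has); added nodes 29, 30, 31, 32, 33, 34, 35; added edges (32,1,has); (32,29,has); (32,31,has); (33,4,has); (33,29,has); (33,30,has); (34,8,has); (34,30,has); (34,31,has); (35,29,has); (35,30,has); (35,31,has); result: nodes: 1:pt, 3:pt, 4:pt, 6:pt, 8:pt, 15:pt, 16:pt, 17:pt, 18:F, 19:F, 20:F, 21:F, 22:pt, 23:pt, 24:pt, 25:F, 26:F, 27:F, 28:F, 29:pt, 30:pt, 31:pt, 32:F, 33:F, 34:F, 35:F edges: (18,4,has); (18,15,has); (18,17,has); (19,6,has); (19,15,has); (19,16,has); (20,8,has); (20,16,has); (20,17,has); (21,15,has); (21,16,has); (21,17,has); (25,1,has); (25,22,has); (25,24,has); (26,3,has); (26,22,has); (26,23,has); (27,6,has); (27,23,has); (27,24,has); (28,22,has); (28,23,has); (28,24,has); (32,1,has); (32,29,has); (32,31,has); (33,4,has); (33,29,has); (33,30,has); (34,8,has); (34,30,has); (34,31,has); (35,29,has); (35,30,has); (35,31,has)
final:
nodes: 1:pt, 3:pt, 4:pt, 6:pt, 8:pt, 15:pt, 16:pt, 17:pt, 18:F, 19:F, 20:F, 21:F, 22:pt, 23:pt, 24:pt, 25:F, 26:F, 27:F, 28:F, 29:pt, 30:pt, 31:pt, 32:F, 33:F, 34:F, 35:F
edges: (18,4,has); (18,15,has); (18,17,has); (19,6,has); (19,15,has); (19,16,has); (20,8,has); (20,16,has); (20,17,has); (21,15,has); (21,16,has); (21,17,has); (25,1,has); (25,22,has); (25,24,has); (26,3,has); (26,22,has); (26,23,has); (27,6,has); (27,23,has); (27,24,has); (28,22,has); (28,23,has); (28,24,has); (32,1,has); (32,29,has); (32,31,has); (33,4,has); (33,29,has); (33,30,has); (34,8,has); (34,30,has); (34,31,has); (35,29,has); (35,30,has); (35,31,has)
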